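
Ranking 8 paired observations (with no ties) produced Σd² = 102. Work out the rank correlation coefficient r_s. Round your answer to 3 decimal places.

ρ = 1 − 6Σd² / [n(n²−1)] = 1 − 6×102 / (8×63)
  = 1 − 612/504 = 1 − 1.2143 ≈ -0.214

-0.214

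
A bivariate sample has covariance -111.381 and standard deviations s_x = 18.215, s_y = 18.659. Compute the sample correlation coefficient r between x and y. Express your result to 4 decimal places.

r = Cov(x,y) / (s_x · s_y) = -111.381 / (18.215 × 18.659)
  = -111.381 / 339.8737 ≈ -0.3277

-0.3277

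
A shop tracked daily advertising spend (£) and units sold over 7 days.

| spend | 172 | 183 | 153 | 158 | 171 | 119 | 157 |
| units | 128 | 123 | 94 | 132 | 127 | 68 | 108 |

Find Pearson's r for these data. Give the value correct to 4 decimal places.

0.8712

n = 7, Σx = 1113, Σy = 780, Σx² = 179497, Σy² = 90190, Σxy = 126528
nΣxy − ΣxΣy = 885696 − 868140 = 17556
nΣx² − (Σx)² = 1256479 − 1238769 = 17710; nΣy² − (Σy)² = 631330 − 608400 = 22930
r = 17556 / √(17710 × 22930) = 17556 / 20151.6823 ≈ 0.8712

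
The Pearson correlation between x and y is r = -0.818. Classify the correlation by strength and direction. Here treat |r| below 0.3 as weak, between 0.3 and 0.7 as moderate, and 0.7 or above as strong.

strong negative

r = -0.818 < 0 so the relationship is negative.
|r| = 0.818, which falls in the strong range.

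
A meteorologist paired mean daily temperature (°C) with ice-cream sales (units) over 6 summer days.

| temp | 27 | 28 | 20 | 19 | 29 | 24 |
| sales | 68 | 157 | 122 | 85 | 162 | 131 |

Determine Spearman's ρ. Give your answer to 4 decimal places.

Rank temp: 4, 5, 2, 1, 6, 3
Rank sales: 1, 5, 3, 2, 6, 4
d = rank(temp) − rank(sales): 3, 0, -1, -1, 0, -1; Σd² = 12
ρ = 1 − 6Σd² / [n(n²−1)] = 1 − 6×12 / (6×35) = 1 − 72/210 ≈ 0.6571

0.6571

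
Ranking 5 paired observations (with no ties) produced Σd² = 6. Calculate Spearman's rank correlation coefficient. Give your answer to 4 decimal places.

0.7000

ρ = 1 − 6Σd² / [n(n²−1)] = 1 − 6×6 / (5×24)
  = 1 − 36/120 = 1 − 0.30000 ≈ 0.7000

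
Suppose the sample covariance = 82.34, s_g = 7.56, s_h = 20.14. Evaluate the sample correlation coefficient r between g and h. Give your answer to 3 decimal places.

0.541

r = Cov(g,h) / (s_g · s_h) = 82.34 / (7.56 × 20.14)
  = 82.34 / 152.2584 ≈ 0.541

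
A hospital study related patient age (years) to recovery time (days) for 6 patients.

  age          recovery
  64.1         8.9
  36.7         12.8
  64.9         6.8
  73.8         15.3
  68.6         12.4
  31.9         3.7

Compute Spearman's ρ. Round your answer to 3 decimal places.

Rank age: 3, 2, 4, 6, 5, 1
Rank recovery: 3, 5, 2, 6, 4, 1
d = rank(age) − rank(recovery): 0, -3, 2, 0, 1, 0; Σd² = 14
ρ = 1 − 6Σd² / [n(n²−1)] = 1 − 6×14 / (6×35) = 1 − 84/210 ≈ 0.600

0.600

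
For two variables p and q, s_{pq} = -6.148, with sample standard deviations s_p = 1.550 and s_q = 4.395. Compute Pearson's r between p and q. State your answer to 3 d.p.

-0.902

r = Cov(p,q) / (s_p · s_q) = -6.148 / (1.550 × 4.395)
  = -6.148 / 6.8122 ≈ -0.902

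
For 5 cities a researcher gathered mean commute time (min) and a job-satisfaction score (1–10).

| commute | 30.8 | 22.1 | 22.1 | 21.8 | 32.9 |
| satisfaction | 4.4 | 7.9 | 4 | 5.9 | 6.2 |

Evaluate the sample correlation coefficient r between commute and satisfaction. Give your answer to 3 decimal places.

-0.165

n = 5, Σx = 129.7, Σy = 28.4, Σx² = 3483.11, Σy² = 171.02, Σxy = 731.11
nΣxy − ΣxΣy = 3655.55 − 3683.48 = -27.93
nΣx² − (Σx)² = 17415.55 − 16822.09 = 593.46; nΣy² − (Σy)² = 855.1 − 806.56 = 48.54
r = -27.93 / √(593.46 × 48.54) = -27.93 / 169.7249 ≈ -0.165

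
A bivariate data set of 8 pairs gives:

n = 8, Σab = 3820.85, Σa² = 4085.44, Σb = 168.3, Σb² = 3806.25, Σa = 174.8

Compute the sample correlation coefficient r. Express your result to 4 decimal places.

r = (nΣab − ΣaΣb) / √[(nΣa² − (Σa)²)(nΣb² − (Σb)²)]
Numerator: 8×3820.85 − 174.8×168.3 = 1147.96
Denominator: √[(32683.52 − 30555.04)(30450 − 28324.89)] = √[2128.48 × 2125.11] = 2126.7943
r = 1147.96 / 2126.7943 ≈ 0.5398

0.5398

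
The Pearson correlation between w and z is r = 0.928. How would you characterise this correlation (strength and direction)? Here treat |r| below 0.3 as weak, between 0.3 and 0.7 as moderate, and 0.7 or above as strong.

r = 0.928 > 0 so the relationship is positive.
|r| = 0.928, which falls in the strong range.

strong positive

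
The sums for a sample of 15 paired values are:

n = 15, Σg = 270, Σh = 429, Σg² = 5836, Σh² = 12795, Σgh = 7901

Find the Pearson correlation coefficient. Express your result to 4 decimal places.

r = (nΣgh − ΣgΣh) / √[(nΣg² − (Σg)²)(nΣh² − (Σh)²)]
Numerator: 15×7901 − 270×429 = 2685
Denominator: √[(87540 − 72900)(191925 − 184041)] = √[14640 × 7884] = 10743.4520
r = 2685 / 10743.4520 ≈ 0.2499

0.2499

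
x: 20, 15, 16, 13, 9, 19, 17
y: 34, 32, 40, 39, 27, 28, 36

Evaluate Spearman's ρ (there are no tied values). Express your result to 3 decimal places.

0.107

Rank x: 7, 3, 4, 2, 1, 6, 5
Rank y: 4, 3, 7, 6, 1, 2, 5
d = rank(x) − rank(y): 3, 0, -3, -4, 0, 4, 0; Σd² = 50
ρ = 1 − 6Σd² / [n(n²−1)] = 1 − 6×50 / (7×48) = 1 − 300/336 ≈ 0.107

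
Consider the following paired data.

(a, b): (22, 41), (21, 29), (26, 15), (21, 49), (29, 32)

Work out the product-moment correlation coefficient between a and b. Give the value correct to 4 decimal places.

-0.5065

n = 5, Σa = 119, Σb = 166, Σa² = 2883, Σb² = 6172, Σab = 3858
nΣab − ΣaΣb = 19290 − 19754 = -464
nΣa² − (Σa)² = 14415 − 14161 = 254; nΣb² − (Σb)² = 30860 − 27556 = 3304
r = -464 / √(254 × 3304) = -464 / 916.0873 ≈ -0.5065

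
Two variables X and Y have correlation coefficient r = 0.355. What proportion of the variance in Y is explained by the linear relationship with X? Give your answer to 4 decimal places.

r² = (0.355)² = 0.1260

0.1260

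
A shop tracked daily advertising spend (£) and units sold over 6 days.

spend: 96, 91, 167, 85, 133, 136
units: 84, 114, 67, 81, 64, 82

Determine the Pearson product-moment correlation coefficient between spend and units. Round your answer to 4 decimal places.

n = 6, Σx = 708, Σy = 492, Σx² = 88796, Σy² = 41922, Σxy = 56176
nΣxy − ΣxΣy = 337056 − 348336 = -11280
nΣx² − (Σx)² = 532776 − 501264 = 31512; nΣy² − (Σy)² = 251532 − 242064 = 9468
r = -11280 / √(31512 × 9468) = -11280 / 17272.9736 ≈ -0.6530

-0.6530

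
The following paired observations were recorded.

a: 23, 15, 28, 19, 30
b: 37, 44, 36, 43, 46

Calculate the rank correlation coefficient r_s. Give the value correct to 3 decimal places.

0.000

Rank a: 3, 1, 4, 2, 5
Rank b: 2, 4, 1, 3, 5
d = rank(a) − rank(b): 1, -3, 3, -1, 0; Σd² = 20
ρ = 1 − 6Σd² / [n(n²−1)] = 1 − 6×20 / (5×24) = 1 − 120/120 ≈ 0.000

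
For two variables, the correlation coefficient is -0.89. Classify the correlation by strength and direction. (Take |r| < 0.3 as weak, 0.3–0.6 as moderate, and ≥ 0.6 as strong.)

r = -0.89 < 0 so the relationship is negative.
|r| = 0.89, which falls in the strong range.

strong negative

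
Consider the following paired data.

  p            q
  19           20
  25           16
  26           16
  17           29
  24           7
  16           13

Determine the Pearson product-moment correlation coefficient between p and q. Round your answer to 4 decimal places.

n = 6, Σp = 127, Σq = 101, Σp² = 2783, Σq² = 1971, Σpq = 2065
nΣpq − ΣpΣq = 12390 − 12827 = -437
nΣp² − (Σp)² = 16698 − 16129 = 569; nΣq² − (Σq)² = 11826 − 10201 = 1625
r = -437 / √(569 × 1625) = -437 / 961.5742 ≈ -0.4545

-0.4545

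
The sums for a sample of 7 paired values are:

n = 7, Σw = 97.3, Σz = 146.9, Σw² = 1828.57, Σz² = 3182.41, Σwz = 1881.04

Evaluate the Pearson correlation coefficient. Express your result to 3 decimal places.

-0.739

r = (nΣwz − ΣwΣz) / √[(nΣw² − (Σw)²)(nΣz² − (Σz)²)]
Numerator: 7×1881.04 − 97.3×146.9 = -1126.09
Denominator: √[(12799.99 − 9467.29)(22276.87 − 21579.61)] = √[3332.7 × 697.26] = 1524.3879
r = -1126.09 / 1524.3879 ≈ -0.739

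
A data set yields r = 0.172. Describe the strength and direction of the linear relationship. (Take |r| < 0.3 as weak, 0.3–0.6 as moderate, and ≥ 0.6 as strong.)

r = 0.172 > 0 so the relationship is positive.
|r| = 0.172, which falls in the weak range.

weak positive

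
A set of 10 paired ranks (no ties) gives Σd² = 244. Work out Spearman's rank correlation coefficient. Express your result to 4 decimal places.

ρ = 1 − 6Σd² / [n(n²−1)] = 1 − 6×244 / (10×99)
  = 1 − 1464/990 = 1 − 1.47879 ≈ -0.4788

-0.4788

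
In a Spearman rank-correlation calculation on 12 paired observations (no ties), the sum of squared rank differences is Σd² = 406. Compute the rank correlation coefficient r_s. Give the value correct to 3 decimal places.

ρ = 1 − 6Σd² / [n(n²−1)] = 1 − 6×406 / (12×143)
  = 1 − 2436/1716 = 1 − 1.4196 ≈ -0.420

-0.420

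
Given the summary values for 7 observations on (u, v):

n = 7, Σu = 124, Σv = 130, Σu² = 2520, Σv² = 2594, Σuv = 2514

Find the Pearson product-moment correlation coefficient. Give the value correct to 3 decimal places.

0.876

r = (nΣuv − ΣuΣv) / √[(nΣu² − (Σu)²)(nΣv² − (Σv)²)]
Numerator: 7×2514 − 124×130 = 1478
Denominator: √[(17640 − 15376)(18158 − 16900)] = √[2264 × 1258] = 1687.6350
r = 1478 / 1687.6350 ≈ 0.876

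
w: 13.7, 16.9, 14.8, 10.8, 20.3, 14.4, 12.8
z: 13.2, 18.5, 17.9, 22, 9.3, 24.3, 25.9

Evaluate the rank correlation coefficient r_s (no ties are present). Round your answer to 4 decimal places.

-0.6071

Rank w: 3, 6, 5, 1, 7, 4, 2
Rank z: 2, 4, 3, 5, 1, 6, 7
d = rank(w) − rank(z): 1, 2, 2, -4, 6, -2, -5; Σd² = 90
ρ = 1 − 6Σd² / [n(n²−1)] = 1 − 6×90 / (7×48) = 1 − 540/336 ≈ -0.6071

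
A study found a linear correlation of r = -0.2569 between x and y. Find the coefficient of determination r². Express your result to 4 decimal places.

0.0660

r² = (-0.2569)² = 0.0660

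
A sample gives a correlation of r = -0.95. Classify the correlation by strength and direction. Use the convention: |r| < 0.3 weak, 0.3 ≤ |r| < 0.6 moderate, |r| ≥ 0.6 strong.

r = -0.95 < 0 so the relationship is negative.
|r| = 0.95, which falls in the strong range.

strong negative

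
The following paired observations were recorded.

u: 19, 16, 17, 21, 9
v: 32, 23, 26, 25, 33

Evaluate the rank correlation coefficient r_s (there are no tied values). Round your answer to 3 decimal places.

Rank u: 4, 2, 3, 5, 1
Rank v: 4, 1, 3, 2, 5
d = rank(u) − rank(v): 0, 1, 0, 3, -4; Σd² = 26
ρ = 1 − 6Σd² / [n(n²−1)] = 1 − 6×26 / (5×24) = 1 − 156/120 ≈ -0.300

-0.300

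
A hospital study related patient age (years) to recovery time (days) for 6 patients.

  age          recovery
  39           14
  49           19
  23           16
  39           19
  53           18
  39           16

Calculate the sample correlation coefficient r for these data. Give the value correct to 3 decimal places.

n = 6, Σx = 242, Σy = 102, Σx² = 10302, Σy² = 1754, Σxy = 4164
nΣxy − ΣxΣy = 24984 − 24684 = 300
nΣx² − (Σx)² = 61812 − 58564 = 3248; nΣy² − (Σy)² = 10524 − 10404 = 120
r = 300 / √(3248 × 120) = 300 / 624.3076 ≈ 0.481

0.481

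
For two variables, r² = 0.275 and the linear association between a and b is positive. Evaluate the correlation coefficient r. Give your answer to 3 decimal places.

|r| = √0.275 = 0.524
The association is positive, so r = 0.524.

0.524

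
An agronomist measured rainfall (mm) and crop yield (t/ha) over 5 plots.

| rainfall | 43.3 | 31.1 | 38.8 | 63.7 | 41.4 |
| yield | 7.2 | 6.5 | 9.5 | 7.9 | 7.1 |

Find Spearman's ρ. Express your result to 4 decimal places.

0.4000

Rank rainfall: 4, 1, 2, 5, 3
Rank yield: 3, 1, 5, 4, 2
d = rank(rainfall) − rank(yield): 1, 0, -3, 1, 1; Σd² = 12
ρ = 1 − 6Σd² / [n(n²−1)] = 1 − 6×12 / (5×24) = 1 − 72/120 ≈ 0.4000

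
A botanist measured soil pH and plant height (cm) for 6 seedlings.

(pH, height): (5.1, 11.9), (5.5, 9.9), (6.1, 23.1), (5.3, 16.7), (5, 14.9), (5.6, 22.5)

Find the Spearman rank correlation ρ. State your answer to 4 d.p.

Rank pH: 2, 4, 6, 3, 1, 5
Rank height: 2, 1, 6, 4, 3, 5
d = rank(pH) − rank(height): 0, 3, 0, -1, -2, 0; Σd² = 14
ρ = 1 − 6Σd² / [n(n²−1)] = 1 − 6×14 / (6×35) = 1 − 84/210 ≈ 0.6000

0.6000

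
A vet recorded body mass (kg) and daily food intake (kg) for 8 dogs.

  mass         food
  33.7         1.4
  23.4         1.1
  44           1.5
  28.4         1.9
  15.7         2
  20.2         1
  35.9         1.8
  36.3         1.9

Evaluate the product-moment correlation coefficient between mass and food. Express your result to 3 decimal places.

0.151

n = 8, Σx = 237.6, Σy = 12.6, Σx² = 7686.84, Σy² = 20.88, Σxy = 378.07
nΣxy − ΣxΣy = 3024.56 − 2993.76 = 30.8
nΣx² − (Σx)² = 61494.72 − 56453.76 = 5040.96; nΣy² − (Σy)² = 167.04 − 158.76 = 8.28
r = 30.8 / √(5040.96 × 8.28) = 30.8 / 204.3016 ≈ 0.151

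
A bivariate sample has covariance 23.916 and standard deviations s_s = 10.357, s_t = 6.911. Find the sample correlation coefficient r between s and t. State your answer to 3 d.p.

r = Cov(s,t) / (s_s · s_t) = 23.916 / (10.357 × 6.911)
  = 23.916 / 71.5772 ≈ 0.334

0.334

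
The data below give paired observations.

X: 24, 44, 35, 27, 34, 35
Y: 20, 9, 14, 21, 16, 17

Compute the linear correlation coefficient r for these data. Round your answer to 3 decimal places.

n = 6, ΣX = 199, ΣY = 97, ΣX² = 6847, ΣY² = 1663, ΣXY = 3072
nΣXY − ΣXΣY = 18432 − 19303 = -871
nΣX² − (ΣX)² = 41082 − 39601 = 1481; nΣY² − (ΣY)² = 9978 − 9409 = 569
r = -871 / √(1481 × 569) = -871 / 917.9809 ≈ -0.949

-0.949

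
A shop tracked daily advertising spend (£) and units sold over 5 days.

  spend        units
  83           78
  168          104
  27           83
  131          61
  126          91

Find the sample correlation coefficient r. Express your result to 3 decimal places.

n = 5, Σx = 535, Σy = 417, Σx² = 68879, Σy² = 35791, Σxy = 45644
nΣxy − ΣxΣy = 228220 − 223095 = 5125
nΣx² − (Σx)² = 344395 − 286225 = 58170; nΣy² − (Σy)² = 178955 − 173889 = 5066
r = 5125 / √(58170 × 5066) = 5125 / 17166.5145 ≈ 0.299

0.299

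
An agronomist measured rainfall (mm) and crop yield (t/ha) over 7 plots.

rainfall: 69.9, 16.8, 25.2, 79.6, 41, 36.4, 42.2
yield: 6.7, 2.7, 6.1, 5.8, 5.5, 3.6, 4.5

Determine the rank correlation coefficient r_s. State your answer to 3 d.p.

0.536

Rank rainfall: 6, 1, 2, 7, 4, 3, 5
Rank yield: 7, 1, 6, 5, 4, 2, 3
d = rank(rainfall) − rank(yield): -1, 0, -4, 2, 0, 1, 2; Σd² = 26
ρ = 1 − 6Σd² / [n(n²−1)] = 1 − 6×26 / (7×48) = 1 − 156/336 ≈ 0.536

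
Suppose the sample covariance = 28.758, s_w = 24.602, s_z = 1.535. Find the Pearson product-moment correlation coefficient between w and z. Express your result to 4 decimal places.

r = Cov(w,z) / (s_w · s_z) = 28.758 / (24.602 × 1.535)
  = 28.758 / 37.7641 ≈ 0.7615

0.7615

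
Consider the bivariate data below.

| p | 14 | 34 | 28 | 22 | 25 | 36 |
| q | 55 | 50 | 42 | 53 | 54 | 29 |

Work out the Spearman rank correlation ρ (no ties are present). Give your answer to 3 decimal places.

-0.886

Rank p: 1, 5, 4, 2, 3, 6
Rank q: 6, 3, 2, 4, 5, 1
d = rank(p) − rank(q): -5, 2, 2, -2, -2, 5; Σd² = 66
ρ = 1 − 6Σd² / [n(n²−1)] = 1 − 6×66 / (6×35) = 1 − 396/210 ≈ -0.886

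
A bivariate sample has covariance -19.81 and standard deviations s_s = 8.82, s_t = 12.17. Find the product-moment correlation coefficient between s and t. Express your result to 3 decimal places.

r = Cov(s,t) / (s_s · s_t) = -19.81 / (8.82 × 12.17)
  = -19.81 / 107.3394 ≈ -0.185

-0.185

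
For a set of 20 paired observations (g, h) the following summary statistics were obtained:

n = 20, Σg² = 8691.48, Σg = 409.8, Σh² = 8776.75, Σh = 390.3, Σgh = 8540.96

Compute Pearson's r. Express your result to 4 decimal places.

r = (nΣgh − ΣgΣh) / √[(nΣg² − (Σg)²)(nΣh² − (Σh)²)]
Numerator: 20×8540.96 − 409.8×390.3 = 10874.26
Denominator: √[(173829.6 − 167936.04)(175535 − 152334.09)] = √[5893.56 × 23200.91] = 11693.4150
r = 10874.26 / 11693.4150 ≈ 0.9299

0.9299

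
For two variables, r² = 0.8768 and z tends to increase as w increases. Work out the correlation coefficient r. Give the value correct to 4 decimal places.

0.9364

|r| = √0.8768 = 0.9364
The association is positive, so r = 0.9364.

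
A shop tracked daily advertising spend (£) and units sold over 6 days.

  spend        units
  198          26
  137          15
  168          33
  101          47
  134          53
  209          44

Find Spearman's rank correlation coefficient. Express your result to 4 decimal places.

Rank spend: 5, 3, 4, 1, 2, 6
Rank units: 2, 1, 3, 5, 6, 4
d = rank(spend) − rank(units): 3, 2, 1, -4, -4, 2; Σd² = 50
ρ = 1 − 6Σd² / [n(n²−1)] = 1 − 6×50 / (6×35) = 1 − 300/210 ≈ -0.4286

-0.4286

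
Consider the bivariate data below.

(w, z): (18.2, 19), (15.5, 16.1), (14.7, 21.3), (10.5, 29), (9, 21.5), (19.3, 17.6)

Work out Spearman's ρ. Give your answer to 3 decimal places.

-0.771

Rank w: 5, 4, 3, 2, 1, 6
Rank z: 3, 1, 4, 6, 5, 2
d = rank(w) − rank(z): 2, 3, -1, -4, -4, 4; Σd² = 62
ρ = 1 − 6Σd² / [n(n²−1)] = 1 − 6×62 / (6×35) = 1 − 372/210 ≈ -0.771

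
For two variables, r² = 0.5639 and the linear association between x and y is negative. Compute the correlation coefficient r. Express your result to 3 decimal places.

|r| = √0.5639 = 0.751
The association is negative, so r = −0.751.

-0.751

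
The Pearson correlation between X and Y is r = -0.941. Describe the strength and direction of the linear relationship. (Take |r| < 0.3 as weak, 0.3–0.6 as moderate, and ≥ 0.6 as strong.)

r = -0.941 < 0 so the relationship is negative.
|r| = 0.941, which falls in the strong range.

strong negative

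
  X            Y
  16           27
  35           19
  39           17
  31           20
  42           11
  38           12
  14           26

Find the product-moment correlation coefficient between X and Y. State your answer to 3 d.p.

-0.934

n = 7, ΣX = 215, ΣY = 132, ΣX² = 7367, ΣY² = 2720, ΣXY = 3662
nΣXY − ΣXΣY = 25634 − 28380 = -2746
nΣX² − (ΣX)² = 51569 − 46225 = 5344; nΣY² − (ΣY)² = 19040 − 17424 = 1616
r = -2746 / √(5344 × 1616) = -2746 / 2938.6909 ≈ -0.934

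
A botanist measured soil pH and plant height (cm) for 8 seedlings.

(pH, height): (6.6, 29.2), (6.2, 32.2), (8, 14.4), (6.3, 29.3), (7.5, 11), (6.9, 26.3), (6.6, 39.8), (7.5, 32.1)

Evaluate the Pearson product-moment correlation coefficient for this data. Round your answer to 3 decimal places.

-0.687

n = 8, Σx = 55.6, Σy = 214.3, Σx² = 389.36, Σy² = 6382.47, Σxy = 1459.55
nΣxy − ΣxΣy = 11676.4 − 11915.08 = -238.68
nΣx² − (Σx)² = 3114.88 − 3091.36 = 23.52; nΣy² − (Σy)² = 51059.76 − 45924.49 = 5135.27
r = -238.68 / √(23.52 × 5135.27) = -238.68 / 347.5364 ≈ -0.687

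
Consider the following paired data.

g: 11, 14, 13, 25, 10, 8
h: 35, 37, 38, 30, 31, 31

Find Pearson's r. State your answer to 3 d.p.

n = 6, Σg = 81, Σh = 202, Σg² = 1275, Σh² = 6860, Σgh = 2705
nΣgh − ΣgΣh = 16230 − 16362 = -132
nΣg² − (Σg)² = 7650 − 6561 = 1089; nΣh² − (Σh)² = 41160 − 40804 = 356
r = -132 / √(1089 × 356) = -132 / 622.6428 ≈ -0.212

-0.212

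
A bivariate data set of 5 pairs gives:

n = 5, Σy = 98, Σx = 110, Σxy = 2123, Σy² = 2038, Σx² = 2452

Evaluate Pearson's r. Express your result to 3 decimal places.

r = (nΣxy − ΣxΣy) / √[(nΣx² − (Σx)²)(nΣy² − (Σy)²)]
Numerator: 5×2123 − 110×98 = -165
Denominator: √[(12260 − 12100)(10190 − 9604)] = √[160 × 586] = 306.2025
r = -165 / 306.2025 ≈ -0.539

-0.539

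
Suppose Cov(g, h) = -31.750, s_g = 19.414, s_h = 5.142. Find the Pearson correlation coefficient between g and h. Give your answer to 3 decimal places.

-0.318

r = Cov(g,h) / (s_g · s_h) = -31.750 / (19.414 × 5.142)
  = -31.750 / 99.8268 ≈ -0.318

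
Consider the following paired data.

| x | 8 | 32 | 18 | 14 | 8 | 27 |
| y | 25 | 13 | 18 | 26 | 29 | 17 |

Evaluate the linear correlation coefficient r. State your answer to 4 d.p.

n = 6, Σx = 107, Σy = 128, Σx² = 2401, Σy² = 2924, Σxy = 1995
nΣxy − ΣxΣy = 11970 − 13696 = -1726
nΣx² − (Σx)² = 14406 − 11449 = 2957; nΣy² − (Σy)² = 17544 − 16384 = 1160
r = -1726 / √(2957 × 1160) = -1726 / 1852.0583 ≈ -0.9319

-0.9319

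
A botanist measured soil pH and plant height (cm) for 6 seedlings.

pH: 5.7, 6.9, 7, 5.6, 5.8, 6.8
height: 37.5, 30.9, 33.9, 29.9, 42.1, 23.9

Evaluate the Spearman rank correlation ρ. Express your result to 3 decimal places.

-0.029

Rank pH: 2, 5, 6, 1, 3, 4
Rank height: 5, 3, 4, 2, 6, 1
d = rank(pH) − rank(height): -3, 2, 2, -1, -3, 3; Σd² = 36
ρ = 1 − 6Σd² / [n(n²−1)] = 1 − 6×36 / (6×35) = 1 − 216/210 ≈ -0.029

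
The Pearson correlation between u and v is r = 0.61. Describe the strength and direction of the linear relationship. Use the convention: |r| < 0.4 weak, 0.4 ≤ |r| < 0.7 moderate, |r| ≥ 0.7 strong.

r = 0.61 > 0 so the relationship is positive.
|r| = 0.61, which falls in the moderate range.

moderate positive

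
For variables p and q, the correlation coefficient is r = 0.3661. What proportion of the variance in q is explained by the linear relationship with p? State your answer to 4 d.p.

0.1340

r² = (0.3661)² = 0.1340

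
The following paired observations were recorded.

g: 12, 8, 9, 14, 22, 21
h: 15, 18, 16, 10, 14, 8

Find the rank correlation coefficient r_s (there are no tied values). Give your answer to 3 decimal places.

Rank g: 3, 1, 2, 4, 6, 5
Rank h: 4, 6, 5, 2, 3, 1
d = rank(g) − rank(h): -1, -5, -3, 2, 3, 4; Σd² = 64
ρ = 1 − 6Σd² / [n(n²−1)] = 1 − 6×64 / (6×35) = 1 − 384/210 ≈ -0.829

-0.829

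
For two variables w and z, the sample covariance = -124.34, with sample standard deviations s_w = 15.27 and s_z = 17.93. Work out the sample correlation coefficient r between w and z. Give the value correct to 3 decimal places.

-0.454

r = Cov(w,z) / (s_w · s_z) = -124.34 / (15.27 × 17.93)
  = -124.34 / 273.7911 ≈ -0.454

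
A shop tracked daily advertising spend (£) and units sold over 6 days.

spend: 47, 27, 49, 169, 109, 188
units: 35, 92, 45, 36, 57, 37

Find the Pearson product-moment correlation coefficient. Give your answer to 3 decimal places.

-0.540

n = 6, Σx = 589, Σy = 302, Σx² = 81125, Σy² = 17628, Σxy = 25587
nΣxy − ΣxΣy = 153522 − 177878 = -24356
nΣx² − (Σx)² = 486750 − 346921 = 139829; nΣy² − (Σy)² = 105768 − 91204 = 14564
r = -24356 / √(139829 × 14564) = -24356 / 45127.2596 ≈ -0.540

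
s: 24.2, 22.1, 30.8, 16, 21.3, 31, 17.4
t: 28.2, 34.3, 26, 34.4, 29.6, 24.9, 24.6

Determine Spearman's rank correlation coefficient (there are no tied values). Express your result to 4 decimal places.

Rank s: 5, 4, 6, 1, 3, 7, 2
Rank t: 4, 6, 3, 7, 5, 2, 1
d = rank(s) − rank(t): 1, -2, 3, -6, -2, 5, 1; Σd² = 80
ρ = 1 − 6Σd² / [n(n²−1)] = 1 − 6×80 / (7×48) = 1 − 480/336 ≈ -0.4286

-0.4286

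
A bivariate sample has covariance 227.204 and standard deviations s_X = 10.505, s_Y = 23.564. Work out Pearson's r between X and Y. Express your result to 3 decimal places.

0.918

r = Cov(X,Y) / (s_X · s_Y) = 227.204 / (10.505 × 23.564)
  = 227.204 / 247.5398 ≈ 0.918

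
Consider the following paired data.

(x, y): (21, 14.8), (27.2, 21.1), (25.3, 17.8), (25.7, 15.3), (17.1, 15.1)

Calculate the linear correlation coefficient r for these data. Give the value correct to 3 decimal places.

n = 5, Σx = 116.3, Σy = 84.1, Σx² = 2773.83, Σy² = 1443.19, Σxy = 1986.48
nΣxy − ΣxΣy = 9932.4 − 9780.83 = 151.57
nΣx² − (Σx)² = 13869.15 − 13525.69 = 343.46; nΣy² − (Σy)² = 7215.95 − 7072.81 = 143.14
r = 151.57 / √(343.46 × 143.14) = 151.57 / 221.7270 ≈ 0.684

0.684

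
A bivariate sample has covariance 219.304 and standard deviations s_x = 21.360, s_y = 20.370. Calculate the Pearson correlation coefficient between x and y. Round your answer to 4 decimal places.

r = Cov(x,y) / (s_x · s_y) = 219.304 / (21.360 × 20.370)
  = 219.304 / 435.1032 ≈ 0.5040

0.5040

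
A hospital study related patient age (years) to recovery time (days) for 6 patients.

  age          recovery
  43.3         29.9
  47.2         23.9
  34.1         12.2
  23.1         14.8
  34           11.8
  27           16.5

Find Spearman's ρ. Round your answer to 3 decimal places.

0.486

Rank age: 5, 6, 4, 1, 3, 2
Rank recovery: 6, 5, 2, 3, 1, 4
d = rank(age) − rank(recovery): -1, 1, 2, -2, 2, -2; Σd² = 18
ρ = 1 − 6Σd² / [n(n²−1)] = 1 − 6×18 / (6×35) = 1 − 108/210 ≈ 0.486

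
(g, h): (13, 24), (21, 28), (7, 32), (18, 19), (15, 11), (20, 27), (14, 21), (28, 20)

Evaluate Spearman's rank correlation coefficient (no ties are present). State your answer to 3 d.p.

-0.214

Rank g: 2, 7, 1, 5, 4, 6, 3, 8
Rank h: 5, 7, 8, 2, 1, 6, 4, 3
d = rank(g) − rank(h): -3, 0, -7, 3, 3, 0, -1, 5; Σd² = 102
ρ = 1 − 6Σd² / [n(n²−1)] = 1 − 6×102 / (8×63) = 1 − 612/504 ≈ -0.214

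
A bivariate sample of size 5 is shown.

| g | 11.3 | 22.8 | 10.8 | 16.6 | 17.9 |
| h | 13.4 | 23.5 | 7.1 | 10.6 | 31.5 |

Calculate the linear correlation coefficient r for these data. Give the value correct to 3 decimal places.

0.681

n = 5, Σg = 79.4, Σh = 86.1, Σg² = 1360.14, Σh² = 1886.83, Σgh = 1503.71
nΣgh − ΣgΣh = 7518.55 − 6836.34 = 682.21
nΣg² − (Σg)² = 6800.7 − 6304.36 = 496.34; nΣh² − (Σh)² = 9434.15 − 7413.21 = 2020.94
r = 682.21 / √(496.34 × 2020.94) = 682.21 / 1001.5355 ≈ 0.681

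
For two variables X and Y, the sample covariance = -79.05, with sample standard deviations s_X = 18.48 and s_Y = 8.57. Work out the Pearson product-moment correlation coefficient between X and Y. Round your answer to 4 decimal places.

-0.4991

r = Cov(X,Y) / (s_X · s_Y) = -79.05 / (18.48 × 8.57)
  = -79.05 / 158.3736 ≈ -0.4991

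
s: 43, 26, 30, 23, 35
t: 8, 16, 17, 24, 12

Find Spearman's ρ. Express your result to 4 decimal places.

Rank s: 5, 2, 3, 1, 4
Rank t: 1, 3, 4, 5, 2
d = rank(s) − rank(t): 4, -1, -1, -4, 2; Σd² = 38
ρ = 1 − 6Σd² / [n(n²−1)] = 1 − 6×38 / (5×24) = 1 − 228/120 ≈ -0.9000

-0.9000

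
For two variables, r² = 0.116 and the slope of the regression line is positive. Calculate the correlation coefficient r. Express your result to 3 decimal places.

0.341

|r| = √0.116 = 0.341
The association is positive, so r = 0.341.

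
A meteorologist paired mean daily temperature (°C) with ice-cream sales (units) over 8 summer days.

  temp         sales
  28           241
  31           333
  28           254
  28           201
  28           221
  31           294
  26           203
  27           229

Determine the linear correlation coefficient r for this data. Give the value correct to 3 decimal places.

n = 8, Σx = 227, Σy = 1976, Σx² = 6463, Σy² = 502814, Σxy = 56574
nΣxy − ΣxΣy = 452592 − 448552 = 4040
nΣx² − (Σx)² = 51704 − 51529 = 175; nΣy² − (Σy)² = 4022512 − 3904576 = 117936
r = 4040 / √(175 × 117936) = 4040 / 4542.9946 ≈ 0.889

0.889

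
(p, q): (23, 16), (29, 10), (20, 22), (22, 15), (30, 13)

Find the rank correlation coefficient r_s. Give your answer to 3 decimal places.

-0.800

Rank p: 3, 4, 1, 2, 5
Rank q: 4, 1, 5, 3, 2
d = rank(p) − rank(q): -1, 3, -4, -1, 3; Σd² = 36
ρ = 1 − 6Σd² / [n(n²−1)] = 1 − 6×36 / (5×24) = 1 − 216/120 ≈ -0.800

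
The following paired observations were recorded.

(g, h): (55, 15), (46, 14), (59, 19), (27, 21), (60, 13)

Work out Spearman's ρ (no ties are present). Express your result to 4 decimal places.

-0.6000

Rank g: 3, 2, 4, 1, 5
Rank h: 3, 2, 4, 5, 1
d = rank(g) − rank(h): 0, 0, 0, -4, 4; Σd² = 32
ρ = 1 − 6Σd² / [n(n²−1)] = 1 − 6×32 / (5×24) = 1 − 192/120 ≈ -0.6000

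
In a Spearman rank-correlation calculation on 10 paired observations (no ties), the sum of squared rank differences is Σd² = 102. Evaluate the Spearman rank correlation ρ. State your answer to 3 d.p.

0.382

ρ = 1 − 6Σd² / [n(n²−1)] = 1 − 6×102 / (10×99)
  = 1 − 612/990 = 1 − 0.6182 ≈ 0.382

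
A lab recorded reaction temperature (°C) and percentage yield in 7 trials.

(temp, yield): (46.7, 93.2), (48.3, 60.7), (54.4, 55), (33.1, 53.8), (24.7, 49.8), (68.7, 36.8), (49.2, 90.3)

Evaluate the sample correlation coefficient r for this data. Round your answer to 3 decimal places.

-0.088

n = 7, Σx = 325.1, Σy = 439.6, Σx² = 16319.17, Σy² = 30278.54, Σxy = 20258.01
nΣxy − ΣxΣy = 141806.07 − 142913.96 = -1107.89
nΣx² − (Σx)² = 114234.19 − 105690.01 = 8544.18; nΣy² − (Σy)² = 211949.78 − 193248.16 = 18701.62
r = -1107.89 / √(8544.18 × 18701.62) = -1107.89 / 12640.8072 ≈ -0.088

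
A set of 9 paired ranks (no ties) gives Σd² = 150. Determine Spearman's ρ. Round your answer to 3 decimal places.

ρ = 1 − 6Σd² / [n(n²−1)] = 1 − 6×150 / (9×80)
  = 1 − 900/720 = 1 − 1.2500 ≈ -0.250

-0.250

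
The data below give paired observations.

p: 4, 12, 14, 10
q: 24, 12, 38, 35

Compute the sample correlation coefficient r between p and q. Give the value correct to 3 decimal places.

n = 4, Σp = 40, Σq = 109, Σp² = 456, Σq² = 3389, Σpq = 1122
nΣpq − ΣpΣq = 4488 − 4360 = 128
nΣp² − (Σp)² = 1824 − 1600 = 224; nΣq² − (Σq)² = 13556 − 11881 = 1675
r = 128 / √(224 × 1675) = 128 / 612.5357 ≈ 0.209

0.209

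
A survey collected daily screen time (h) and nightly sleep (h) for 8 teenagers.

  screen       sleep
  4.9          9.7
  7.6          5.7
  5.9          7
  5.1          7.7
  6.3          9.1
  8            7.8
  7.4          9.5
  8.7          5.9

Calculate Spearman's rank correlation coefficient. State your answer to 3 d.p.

-0.500

Rank screen: 1, 6, 3, 2, 4, 7, 5, 8
Rank sleep: 8, 1, 3, 4, 6, 5, 7, 2
d = rank(screen) − rank(sleep): -7, 5, 0, -2, -2, 2, -2, 6; Σd² = 126
ρ = 1 − 6Σd² / [n(n²−1)] = 1 − 6×126 / (8×63) = 1 − 756/504 ≈ -0.500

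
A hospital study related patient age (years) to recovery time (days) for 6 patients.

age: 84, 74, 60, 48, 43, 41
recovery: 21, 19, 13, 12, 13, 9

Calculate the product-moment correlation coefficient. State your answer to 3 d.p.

0.946

n = 6, Σx = 350, Σy = 87, Σx² = 21966, Σy² = 1365, Σxy = 5454
nΣxy − ΣxΣy = 32724 − 30450 = 2274
nΣx² − (Σx)² = 131796 − 122500 = 9296; nΣy² − (Σy)² = 8190 − 7569 = 621
r = 2274 / √(9296 × 621) = 2274 / 2402.6685 ≈ 0.946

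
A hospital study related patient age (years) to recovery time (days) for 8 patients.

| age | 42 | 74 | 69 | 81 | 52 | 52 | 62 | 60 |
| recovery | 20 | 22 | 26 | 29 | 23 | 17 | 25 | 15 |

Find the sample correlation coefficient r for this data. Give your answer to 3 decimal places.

0.608

n = 8, Σx = 492, Σy = 177, Σx² = 31414, Σy² = 4069, Σxy = 11141
nΣxy − ΣxΣy = 89128 − 87084 = 2044
nΣx² − (Σx)² = 251312 − 242064 = 9248; nΣy² − (Σy)² = 32552 − 31329 = 1223
r = 2044 / √(9248 × 1223) = 2044 / 3363.0795 ≈ 0.608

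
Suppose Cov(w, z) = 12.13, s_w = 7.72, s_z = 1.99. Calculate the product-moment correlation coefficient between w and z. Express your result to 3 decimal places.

r = Cov(w,z) / (s_w · s_z) = 12.13 / (7.72 × 1.99)
  = 12.13 / 15.3628 ≈ 0.790

0.790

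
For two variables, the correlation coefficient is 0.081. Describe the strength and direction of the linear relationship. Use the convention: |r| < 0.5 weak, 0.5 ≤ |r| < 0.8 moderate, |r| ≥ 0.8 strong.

weak positive

r = 0.081 > 0 so the relationship is positive.
|r| = 0.081, which falls in the weak range.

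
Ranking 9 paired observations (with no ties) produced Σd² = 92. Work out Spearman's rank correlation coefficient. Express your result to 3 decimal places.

ρ = 1 − 6Σd² / [n(n²−1)] = 1 − 6×92 / (9×80)
  = 1 − 552/720 = 1 − 0.7667 ≈ 0.233

0.233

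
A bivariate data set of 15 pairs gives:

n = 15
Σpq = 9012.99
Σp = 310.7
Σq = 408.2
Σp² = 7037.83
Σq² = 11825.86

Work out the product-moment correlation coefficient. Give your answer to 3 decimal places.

0.849

r = (nΣpq − ΣpΣq) / √[(nΣp² − (Σp)²)(nΣq² − (Σq)²)]
Numerator: 15×9012.99 − 310.7×408.2 = 8367.11
Denominator: √[(105567.45 − 96534.49)(177387.9 − 166627.24)] = √[9032.96 × 10760.66] = 9859.0370
r = 8367.11 / 9859.0370 ≈ 0.849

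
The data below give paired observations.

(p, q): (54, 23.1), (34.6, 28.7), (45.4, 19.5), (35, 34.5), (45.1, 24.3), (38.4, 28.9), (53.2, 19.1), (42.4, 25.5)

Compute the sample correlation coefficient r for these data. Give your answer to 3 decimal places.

n = 8, Σp = 348.1, Σq = 203.6, Σp² = 15535.89, Σq² = 5368.56, Σpq = 8636.23
nΣpq − ΣpΣq = 69089.84 − 70873.16 = -1783.32
nΣp² − (Σp)² = 124287.12 − 121173.61 = 3113.51; nΣq² − (Σq)² = 42948.48 − 41452.96 = 1495.52
r = -1783.32 / √(3113.51 × 1495.52) = -1783.32 / 2157.8500 ≈ -0.826

-0.826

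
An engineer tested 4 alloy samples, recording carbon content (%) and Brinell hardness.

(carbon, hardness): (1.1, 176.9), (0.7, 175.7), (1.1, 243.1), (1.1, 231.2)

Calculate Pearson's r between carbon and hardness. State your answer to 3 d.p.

n = 4, Σx = 4, Σy = 826.9, Σx² = 4.12, Σy² = 174715.15, Σxy = 839.31
nΣxy − ΣxΣy = 3357.24 − 3307.6 = 49.64
nΣx² − (Σx)² = 16.48 − 16 = 0.48; nΣy² − (Σy)² = 698860.6 − 683763.61 = 15096.99
r = 49.64 / √(0.48 × 15096.99) = 49.64 / 85.1267 ≈ 0.583

0.583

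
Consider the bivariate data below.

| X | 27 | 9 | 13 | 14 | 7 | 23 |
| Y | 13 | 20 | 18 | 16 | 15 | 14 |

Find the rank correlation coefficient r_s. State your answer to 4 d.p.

-0.6571

Rank X: 6, 2, 3, 4, 1, 5
Rank Y: 1, 6, 5, 4, 3, 2
d = rank(X) − rank(Y): 5, -4, -2, 0, -2, 3; Σd² = 58
ρ = 1 − 6Σd² / [n(n²−1)] = 1 − 6×58 / (6×35) = 1 − 348/210 ≈ -0.6571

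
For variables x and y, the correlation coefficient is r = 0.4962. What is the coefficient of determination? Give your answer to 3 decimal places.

0.246

r² = (0.4962)² = 0.246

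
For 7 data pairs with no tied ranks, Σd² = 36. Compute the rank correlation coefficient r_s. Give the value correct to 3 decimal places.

ρ = 1 − 6Σd² / [n(n²−1)] = 1 − 6×36 / (7×48)
  = 1 − 216/336 = 1 − 0.6429 ≈ 0.357

0.357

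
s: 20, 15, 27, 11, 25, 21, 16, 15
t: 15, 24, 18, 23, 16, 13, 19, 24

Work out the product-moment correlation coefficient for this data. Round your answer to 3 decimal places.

-0.696

n = 8, Σs = 150, Σt = 152, Σs² = 3022, Σt² = 3016, Σst = 2736
nΣst − ΣsΣt = 21888 − 22800 = -912
nΣs² − (Σs)² = 24176 − 22500 = 1676; nΣt² − (Σt)² = 24128 − 23104 = 1024
r = -912 / √(1676 × 1024) = -912 / 1310.0473 ≈ -0.696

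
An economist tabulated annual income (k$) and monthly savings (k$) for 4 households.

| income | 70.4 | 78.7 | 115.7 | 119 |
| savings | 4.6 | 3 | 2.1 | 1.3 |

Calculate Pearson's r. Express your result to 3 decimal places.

n = 4, Σx = 383.8, Σy = 11, Σx² = 38697.34, Σy² = 36.26, Σxy = 957.61
nΣxy − ΣxΣy = 3830.44 − 4221.8 = -391.36
nΣx² − (Σx)² = 154789.36 − 147302.44 = 7486.92; nΣy² − (Σy)² = 145.04 − 121 = 24.04
r = -391.36 / √(7486.92 × 24.04) = -391.36 / 424.2470 ≈ -0.922

-0.922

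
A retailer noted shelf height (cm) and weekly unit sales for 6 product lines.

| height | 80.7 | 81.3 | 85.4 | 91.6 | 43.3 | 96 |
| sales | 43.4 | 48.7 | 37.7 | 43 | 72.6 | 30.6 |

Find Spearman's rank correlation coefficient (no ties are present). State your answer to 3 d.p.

-0.886

Rank height: 2, 3, 4, 5, 1, 6
Rank sales: 4, 5, 2, 3, 6, 1
d = rank(height) − rank(sales): -2, -2, 2, 2, -5, 5; Σd² = 66
ρ = 1 − 6Σd² / [n(n²−1)] = 1 − 6×66 / (6×35) = 1 − 396/210 ≈ -0.886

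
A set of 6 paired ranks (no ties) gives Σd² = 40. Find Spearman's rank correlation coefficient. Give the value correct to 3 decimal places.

ρ = 1 − 6Σd² / [n(n²−1)] = 1 − 6×40 / (6×35)
  = 1 − 240/210 = 1 − 1.1429 ≈ -0.143

-0.143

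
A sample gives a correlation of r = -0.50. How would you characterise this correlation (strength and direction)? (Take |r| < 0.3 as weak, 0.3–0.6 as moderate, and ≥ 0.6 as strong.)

r = -0.50 < 0 so the relationship is negative.
|r| = 0.50, which falls in the moderate range.

moderate negative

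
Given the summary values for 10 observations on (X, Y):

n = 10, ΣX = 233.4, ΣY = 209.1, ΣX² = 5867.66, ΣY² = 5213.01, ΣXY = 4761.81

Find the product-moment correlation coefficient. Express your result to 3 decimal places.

r = (nΣXY − ΣXΣY) / √[(nΣX² − (ΣX)²)(nΣY² − (ΣY)²)]
Numerator: 10×4761.81 − 233.4×209.1 = -1185.84
Denominator: √[(58676.6 − 54475.56)(52130.1 − 43722.81)] = √[4201.04 × 8407.29] = 5943.0095
r = -1185.84 / 5943.0095 ≈ -0.200

-0.200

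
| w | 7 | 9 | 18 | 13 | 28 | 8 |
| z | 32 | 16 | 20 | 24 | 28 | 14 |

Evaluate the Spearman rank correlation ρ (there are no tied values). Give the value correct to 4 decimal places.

Rank w: 1, 3, 5, 4, 6, 2
Rank z: 6, 2, 3, 4, 5, 1
d = rank(w) − rank(z): -5, 1, 2, 0, 1, 1; Σd² = 32
ρ = 1 − 6Σd² / [n(n²−1)] = 1 − 6×32 / (6×35) = 1 − 192/210 ≈ 0.0857

0.0857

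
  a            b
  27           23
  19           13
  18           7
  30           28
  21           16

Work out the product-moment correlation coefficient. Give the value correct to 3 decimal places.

n = 5, Σa = 115, Σb = 87, Σa² = 2755, Σb² = 1787, Σab = 2170
nΣab − ΣaΣb = 10850 − 10005 = 845
nΣa² − (Σa)² = 13775 − 13225 = 550; nΣb² − (Σb)² = 8935 − 7569 = 1366
r = 845 / √(550 × 1366) = 845 / 866.7756 ≈ 0.975

0.975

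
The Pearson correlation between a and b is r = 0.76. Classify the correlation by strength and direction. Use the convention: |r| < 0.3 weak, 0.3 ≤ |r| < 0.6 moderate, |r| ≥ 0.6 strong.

r = 0.76 > 0 so the relationship is positive.
|r| = 0.76, which falls in the strong range.

strong positive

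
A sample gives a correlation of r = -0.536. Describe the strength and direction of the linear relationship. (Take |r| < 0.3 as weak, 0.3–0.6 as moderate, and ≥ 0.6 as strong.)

moderate negative

r = -0.536 < 0 so the relationship is negative.
|r| = 0.536, which falls in the moderate range.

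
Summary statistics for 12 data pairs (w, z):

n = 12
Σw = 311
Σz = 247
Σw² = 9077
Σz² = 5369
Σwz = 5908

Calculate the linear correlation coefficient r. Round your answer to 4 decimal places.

-0.9167

r = (nΣwz − ΣwΣz) / √[(nΣw² − (Σw)²)(nΣz² − (Σz)²)]
Numerator: 12×5908 − 311×247 = -5921
Denominator: √[(108924 − 96721)(64428 − 61009)] = √[12203 × 3419] = 6459.2613
r = -5921 / 6459.2613 ≈ -0.9167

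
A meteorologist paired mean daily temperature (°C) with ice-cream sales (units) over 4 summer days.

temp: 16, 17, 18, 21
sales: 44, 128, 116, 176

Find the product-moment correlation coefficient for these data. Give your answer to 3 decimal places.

0.882

n = 4, Σx = 72, Σy = 464, Σx² = 1310, Σy² = 62752, Σxy = 8664
nΣxy − ΣxΣy = 34656 − 33408 = 1248
nΣx² − (Σx)² = 5240 − 5184 = 56; nΣy² − (Σy)² = 251008 − 215296 = 35712
r = 1248 / √(56 × 35712) = 1248 / 1414.1683 ≈ 0.882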